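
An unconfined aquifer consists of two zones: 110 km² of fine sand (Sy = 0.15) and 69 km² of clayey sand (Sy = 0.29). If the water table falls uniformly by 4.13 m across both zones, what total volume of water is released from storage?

A₁ = 110 km² = 1.1 × 10^8 m²; A₂ = 69 km² = 6.9 × 10^7 m²
ΔV₁ = 0.15 × 1.1 × 10^8 × 4.13 = 6.814 × 10^7 m³
ΔV₂ = 0.29 × 6.9 × 10^7 × 4.13 = 8.264 × 10^7 m³
ΔV = ΔV₁ + ΔV₂ = 1.508 × 10^8 m³

ΔV ≈ 1.51 × 10^8 m³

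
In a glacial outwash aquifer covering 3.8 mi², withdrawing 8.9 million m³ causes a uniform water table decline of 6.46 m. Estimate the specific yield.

A = 3.8 mi² = 9.842 × 10^6 m²
ΔV = 8.9 million m³ = 8.9 × 10^6 m³
Sy = ΔV / (A × Δh) = 8.9 × 10^6 m³ / (9.842 × 10^6 m² × 6.46 m) = 0.14

Sy ≈ 0.14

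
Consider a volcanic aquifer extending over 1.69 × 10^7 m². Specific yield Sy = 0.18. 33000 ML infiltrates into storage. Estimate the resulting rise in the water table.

Δh ≈ 10.8 m

ΔV = 33000 ML = 3.3 × 10^7 m³
Δh = ΔV / (Sy × A) = 3.3 × 10^7 m³ / (0.18 × 1.69 × 10^7 m²) = 10.85 m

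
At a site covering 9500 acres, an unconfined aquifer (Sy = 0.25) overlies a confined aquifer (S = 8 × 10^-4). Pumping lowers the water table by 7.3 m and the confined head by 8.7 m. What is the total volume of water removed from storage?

A = 9500 acres = 3.845 × 10^7 m²
Unconfined: ΔV_u = Sy × A × Δh_u = 0.25 × 3.845 × 10^7 × 7.3 = 7.016 × 10^7 m³
Confined: ΔV_c = S × A × Δh_c = 8 × 10^-4 × 3.845 × 10^7 × 8.7 = 2.676 × 10^5 m³
Total ΔV = 7.016 × 10^7 + 2.676 × 10^5 = 7.043 × 10^7 m³

ΔV ≈ 7.04 × 10^7 m³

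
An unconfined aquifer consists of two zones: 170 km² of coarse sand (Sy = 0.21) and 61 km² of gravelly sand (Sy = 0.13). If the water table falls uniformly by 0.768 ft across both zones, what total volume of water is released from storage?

A₁ = 170 km² = 1.7 × 10^8 m²; A₂ = 61 km² = 6.1 × 10^7 m²
Δh = 0.768 ft = 0.2341 m
ΔV₁ = 0.21 × 1.7 × 10^8 × 0.2341 = 8.357 × 10^6 m³
ΔV₂ = 0.13 × 6.1 × 10^7 × 0.2341 = 1.856 × 10^6 m³
ΔV = ΔV₁ + ΔV₂ = 1.021 × 10^7 m³

ΔV ≈ 1.02 × 10^7 m³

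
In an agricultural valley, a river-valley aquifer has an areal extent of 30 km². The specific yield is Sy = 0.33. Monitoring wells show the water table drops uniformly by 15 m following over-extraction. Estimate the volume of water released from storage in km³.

A = 30 km² = 3 × 10^7 m²
ΔV = Sy × A × Δh = 0.33 × 3 × 10^7 m² × 15 m = 1.485 × 10^8 m³
ΔV = 1.485 × 10^8 m³ = 0.1485 km³

ΔV ≈ 0.148 km³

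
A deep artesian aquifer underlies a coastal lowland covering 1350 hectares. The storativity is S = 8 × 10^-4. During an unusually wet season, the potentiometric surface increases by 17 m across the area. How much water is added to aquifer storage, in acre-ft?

A = 1350 hectares = 1.35 × 10^7 m²
ΔV = S × A × Δh = 8 × 10^-4 × 1.35 × 10^7 m² × 17 m = 1.836 × 10^5 m³
ΔV = 1.836 × 10^5 m³ = 148.8 acre-ft

ΔV ≈ 149 acre-ft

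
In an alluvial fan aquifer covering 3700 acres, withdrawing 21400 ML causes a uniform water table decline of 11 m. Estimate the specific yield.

Sy ≈ 0.13

A = 3700 acres = 1.497 × 10^7 m²
ΔV = 21400 ML = 2.14 × 10^7 m³
Sy = ΔV / (A × Δh) = 2.14 × 10^7 m³ / (1.497 × 10^7 m² × 11 m) = 0.1299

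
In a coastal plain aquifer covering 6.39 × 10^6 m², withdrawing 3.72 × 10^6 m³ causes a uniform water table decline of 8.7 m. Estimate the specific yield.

Sy ≈ 0.067

Sy = ΔV / (A × Δh) = 3.72 × 10^6 m³ / (6.39 × 10^6 m² × 8.7 m) = 0.06691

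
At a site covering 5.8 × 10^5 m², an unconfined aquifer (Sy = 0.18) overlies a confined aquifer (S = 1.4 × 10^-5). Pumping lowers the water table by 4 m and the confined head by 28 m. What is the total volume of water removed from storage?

ΔV ≈ 4.18 × 10^5 m³

Unconfined: ΔV_u = Sy × A × Δh_u = 0.18 × 5.8 × 10^5 × 4 = 4.176 × 10^5 m³
Confined: ΔV_c = S × A × Δh_c = 1.4 × 10^-5 × 5.8 × 10^5 × 28 = 227.4 m³
Total ΔV = 4.176 × 10^5 + 227.4 = 4.178 × 10^5 m³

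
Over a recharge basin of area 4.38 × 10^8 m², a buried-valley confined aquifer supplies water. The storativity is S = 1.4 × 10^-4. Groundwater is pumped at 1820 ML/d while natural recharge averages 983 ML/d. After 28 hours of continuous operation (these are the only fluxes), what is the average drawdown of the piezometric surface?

Δh ≈ 15.9 m

Net abstraction = 1820 − 983 = 837 ML/d
Q_net = 837 ML/d = 8.37 × 10^5 m³/d
t = 28 hours = 1.167 d
ΔV = Q × t = 8.37 × 10^5 m³/d × 1.167 d = 9.765 × 10^5 m³
Δh = ΔV / (S × A) = 9.765 × 10^5 / (1.4 × 10^-4 × 4.38 × 10^8) = 15.92 m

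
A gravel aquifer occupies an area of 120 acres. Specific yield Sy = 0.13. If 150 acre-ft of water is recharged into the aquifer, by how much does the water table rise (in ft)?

Δh ≈ 9.62 ft

A = 120 acres = 4.856 × 10^5 m²
ΔV = 150 acre-ft = 1.85 × 10^5 m³
Δh = ΔV / (Sy × A) = 1.85 × 10^5 m³ / (0.13 × 4.856 × 10^5 m²) = 2.931 m
Δh = 2.931 m = 9.615 ft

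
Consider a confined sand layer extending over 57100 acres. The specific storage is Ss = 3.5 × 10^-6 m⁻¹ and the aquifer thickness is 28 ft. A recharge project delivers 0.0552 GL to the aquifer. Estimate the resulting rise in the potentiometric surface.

Δh ≈ 8 m

b = 28 ft = 8.534 m
S = Ss × b = 3.5 × 10^-6 m⁻¹ × 8.534 m = 2.987 × 10^-5
A = 57100 acres = 2.311 × 10^8 m²
ΔV = 0.0552 GL = 55200 m³
Δh = ΔV / (S × A) = 55200 m³ / (2.987 × 10^-5 × 2.311 × 10^8 m²) = 7.997 m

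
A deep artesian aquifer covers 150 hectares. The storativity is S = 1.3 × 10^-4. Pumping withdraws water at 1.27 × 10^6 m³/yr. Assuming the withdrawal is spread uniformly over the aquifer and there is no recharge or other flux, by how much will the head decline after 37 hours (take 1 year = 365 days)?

A = 150 hectares = 1.5 × 10^6 m²
Q = 1.27 × 10^6 m³/yr = 3479 m³/d
t = 37 hours = 1.542 d
ΔV = Q × t = 3479 m³/d × 1.542 d = 5364 m³
Δh = ΔV / (S × A) = 5364 / (1.3 × 10^-4 × 1.5 × 10^6) = 27.51 m

Δh ≈ 27.5 m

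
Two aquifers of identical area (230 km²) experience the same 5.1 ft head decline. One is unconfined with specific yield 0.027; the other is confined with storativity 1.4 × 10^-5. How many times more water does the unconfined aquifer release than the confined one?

ΔV_u / ΔV_c ≈ 1930

A = 230 km² = 2.3 × 10^8 m²
Δh = 5.1 ft = 1.554 m
Unconfined: ΔV_u = Sy × A × Δh = 0.027 × 2.3 × 10^8 × 1.554 = 9.653 × 10^6 m³
Confined: ΔV_c = S × A × Δh = 1.4 × 10^-5 × 2.3 × 10^8 × 1.554 = 5005 m³
Ratio = ΔV_u / ΔV_c = Sy / S = 0.027 / 1.4 × 10^-5 = 1929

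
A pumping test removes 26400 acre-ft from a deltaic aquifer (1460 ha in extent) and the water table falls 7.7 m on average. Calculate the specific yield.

Sy ≈ 0.29

A = 1460 ha = 1.46 × 10^7 m²
ΔV = 26400 acre-ft = 3.256 × 10^7 m³
Sy = ΔV / (A × Δh) = 3.256 × 10^7 m³ / (1.46 × 10^7 m² × 7.7 m) = 0.2897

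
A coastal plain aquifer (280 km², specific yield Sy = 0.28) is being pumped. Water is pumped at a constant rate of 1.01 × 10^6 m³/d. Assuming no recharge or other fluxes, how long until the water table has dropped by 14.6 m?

t ≈ 1130 days

A = 280 km² = 2.8 × 10^8 m²
ΔV = Sy × A × Δh = 0.28 × 2.8 × 10^8 × 14.6 = 1.145 × 10^9 m³
t = ΔV / Q = 1.145 × 10^9 m³ / 1.01 × 10^6 m³/d = 1133 d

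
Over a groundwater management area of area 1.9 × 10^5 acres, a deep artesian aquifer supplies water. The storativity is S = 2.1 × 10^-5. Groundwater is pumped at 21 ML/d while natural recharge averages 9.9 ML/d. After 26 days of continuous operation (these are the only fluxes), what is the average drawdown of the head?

Δh ≈ 17.9 m

A = 1.9 × 10^5 acres = 7.689 × 10^8 m²
Net abstraction = 21 − 9.9 = 11.1 ML/d
Q_net = 11.1 ML/d = 11100 m³/d
ΔV = Q × t = 11100 m³/d × 26 d = 2.886 × 10^5 m³
Δh = ΔV / (S × A) = 2.886 × 10^5 / (2.1 × 10^-5 × 7.689 × 10^8) = 17.87 m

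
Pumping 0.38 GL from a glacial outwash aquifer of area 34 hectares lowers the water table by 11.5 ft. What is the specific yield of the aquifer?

Sy ≈ 0.32

A = 34 hectares = 3.4 × 10^5 m²
Δh = 11.5 ft = 3.505 m
ΔV = 0.38 GL = 3.8 × 10^5 m³
Sy = ΔV / (A × Δh) = 3.8 × 10^5 m³ / (3.4 × 10^5 m² × 3.505 m) = 0.3189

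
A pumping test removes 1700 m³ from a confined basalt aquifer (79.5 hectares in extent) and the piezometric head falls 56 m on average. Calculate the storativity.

S ≈ 3.8 × 10^-5

A = 79.5 hectares = 7.95 × 10^5 m²
S = ΔV / (A × Δh) = 1700 m³ / (7.95 × 10^5 m² × 56 m) = 3.819 × 10^-5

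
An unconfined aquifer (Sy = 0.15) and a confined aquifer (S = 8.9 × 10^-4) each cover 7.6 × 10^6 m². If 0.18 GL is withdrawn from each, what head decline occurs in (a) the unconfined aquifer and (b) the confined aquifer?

ΔV = 0.18 GL = 1.8 × 10^5 m³
Unconfined: Δh_u = ΔV/(Sy·A) = 1.8 × 10^5/(0.15 × 7.6 × 10^6) = 0.1579 m
Confined: Δh_c = ΔV/(S·A) = 1.8 × 10^5/(8.9 × 10^-4 × 7.6 × 10^6) = 26.61 m

Δh_u ≈ 0.158 m; Δh_c ≈ 26.6 m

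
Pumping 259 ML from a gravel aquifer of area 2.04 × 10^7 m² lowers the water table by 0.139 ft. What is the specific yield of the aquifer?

Δh = 0.139 ft = 0.04237 m
ΔV = 259 ML = 2.59 × 10^5 m³
Sy = ΔV / (A × Δh) = 2.59 × 10^5 m³ / (2.04 × 10^7 m² × 0.04237 m) = 0.2997

Sy ≈ 0.3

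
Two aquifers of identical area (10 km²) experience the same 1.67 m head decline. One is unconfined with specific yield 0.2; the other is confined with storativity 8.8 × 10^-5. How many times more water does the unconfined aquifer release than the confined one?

A = 10 km² = 1 × 10^7 m²
Unconfined: ΔV_u = Sy × A × Δh = 0.2 × 1 × 10^7 × 1.67 = 3.34 × 10^6 m³
Confined: ΔV_c = S × A × Δh = 8.8 × 10^-5 × 1 × 10^7 × 1.67 = 1470 m³
Ratio = ΔV_u / ΔV_c = Sy / S = 0.2 / 8.8 × 10^-5 = 2273

ΔV_u / ΔV_c ≈ 2270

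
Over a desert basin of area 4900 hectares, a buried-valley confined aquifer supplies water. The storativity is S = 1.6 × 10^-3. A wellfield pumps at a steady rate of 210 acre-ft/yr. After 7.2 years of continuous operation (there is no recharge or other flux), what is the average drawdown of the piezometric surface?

Δh ≈ 23.8 m

A = 4900 hectares = 4.9 × 10^7 m²
Q = 210 acre-ft/yr = 709.7 m³/d
t = 7.2 years = 2628 d
ΔV = Q × t = 709.7 m³/d × 2628 d = 1.865 × 10^6 m³
Δh = ΔV / (S × A) = 1.865 × 10^6 / (0.0016 × 4.9 × 10^7) = 23.79 m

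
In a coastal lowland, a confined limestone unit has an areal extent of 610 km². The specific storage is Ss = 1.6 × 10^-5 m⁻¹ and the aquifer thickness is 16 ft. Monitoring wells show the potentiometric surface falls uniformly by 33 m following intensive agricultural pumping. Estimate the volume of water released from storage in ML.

b = 16 ft = 4.877 m
S = Ss × b = 1.6 × 10^-5 m⁻¹ × 4.877 m = 7.803 × 10^-5
A = 610 km² = 6.1 × 10^8 m²
ΔV = S × A × Δh = 7.803 × 10^-5 × 6.1 × 10^8 m² × 33 m = 1.571 × 10^6 m³
ΔV = 1.571 × 10^6 m³ = 1571 ML

ΔV ≈ 1570 ML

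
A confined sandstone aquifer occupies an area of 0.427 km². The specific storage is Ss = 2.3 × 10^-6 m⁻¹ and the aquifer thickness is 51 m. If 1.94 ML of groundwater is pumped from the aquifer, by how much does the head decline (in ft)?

S = Ss × b = 2.3 × 10^-6 m⁻¹ × 51 m = 1.173 × 10^-4
A = 0.427 km² = 4.27 × 10^5 m²
ΔV = 1.94 ML = 1940 m³
Δh = ΔV / (S × A) = 1940 m³ / (1.173 × 10^-4 × 4.27 × 10^5 m²) = 38.73 m
Δh = 38.73 m = 127.1 ft

Δh ≈ 127 ft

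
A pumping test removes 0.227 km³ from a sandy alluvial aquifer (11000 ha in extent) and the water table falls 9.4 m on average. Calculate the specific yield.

Sy ≈ 0.22

A = 11000 ha = 1.1 × 10^8 m²
ΔV = 0.227 km³ = 2.27 × 10^8 m³
Sy = ΔV / (A × Δh) = 2.27 × 10^8 m³ / (1.1 × 10^8 m² × 9.4 m) = 0.2195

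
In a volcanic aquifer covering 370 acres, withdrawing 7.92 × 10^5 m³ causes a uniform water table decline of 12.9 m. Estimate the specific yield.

A = 370 acres = 1.497 × 10^6 m²
Sy = ΔV / (A × Δh) = 7.92 × 10^5 m³ / (1.497 × 10^6 m² × 12.9 m) = 0.041

Sy ≈ 0.041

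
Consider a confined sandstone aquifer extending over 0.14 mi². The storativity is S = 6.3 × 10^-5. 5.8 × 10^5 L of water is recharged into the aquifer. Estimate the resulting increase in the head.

A = 0.14 mi² = 3.626 × 10^5 m²
ΔV = 5.8 × 10^5 L = 580 m³
Δh = ΔV / (S × A) = 580 m³ / (6.3 × 10^-5 × 3.626 × 10^5 m²) = 25.39 m

Δh ≈ 25.4 m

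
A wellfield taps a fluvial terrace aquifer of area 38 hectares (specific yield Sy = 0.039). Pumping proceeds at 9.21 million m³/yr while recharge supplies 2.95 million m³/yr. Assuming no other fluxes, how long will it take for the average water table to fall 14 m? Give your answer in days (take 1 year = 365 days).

t ≈ 12.1 days

A = 38 hectares = 3.8 × 10^5 m²
ΔV = Sy × A × Δh = 0.039 × 3.8 × 10^5 × 14 = 2.075 × 10^5 m³
Net withdrawal = 9.21 − 2.95 = 6.26 million m³/yr = 17150 m³/d
t = ΔV / Q = 2.075 × 10^5 m³ / 17150 m³/d = 12.1 d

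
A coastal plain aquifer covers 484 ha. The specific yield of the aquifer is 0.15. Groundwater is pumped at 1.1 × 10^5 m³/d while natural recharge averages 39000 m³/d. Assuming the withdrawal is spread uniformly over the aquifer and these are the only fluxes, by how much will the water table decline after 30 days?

Δh ≈ 2.93 m

A = 484 ha = 4.84 × 10^6 m²
Net abstraction = 1.1 × 10^5 − 39000 = 71000 m³/d
ΔV = Q × t = 71000 m³/d × 30 d = 2.13 × 10^6 m³
Δh = ΔV / (Sy × A) = 2.13 × 10^6 / (0.15 × 4.84 × 10^6) = 2.934 m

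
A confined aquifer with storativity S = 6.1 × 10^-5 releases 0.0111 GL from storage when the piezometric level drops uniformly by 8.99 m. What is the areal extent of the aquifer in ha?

A ≈ 2020 ha

ΔV = 0.0111 GL = 11100 m³
A = ΔV / (S × Δh) = 11100 / (6.1 × 10^-5 × 8.99) = 2.024 × 10^7 m²
A = 2.024 × 10^7 m² = 2024 ha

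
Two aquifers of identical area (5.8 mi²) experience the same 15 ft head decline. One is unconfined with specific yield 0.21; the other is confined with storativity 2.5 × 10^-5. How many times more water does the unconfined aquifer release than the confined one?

A = 5.8 mi² = 1.502 × 10^7 m²
Δh = 15 ft = 4.572 m
Unconfined: ΔV_u = Sy × A × Δh = 0.21 × 1.502 × 10^7 × 4.572 = 1.442 × 10^7 m³
Confined: ΔV_c = S × A × Δh = 2.5 × 10^-5 × 1.502 × 10^7 × 4.572 = 1717 m³
Ratio = ΔV_u / ΔV_c = Sy / S = 0.21 / 2.5 × 10^-5 = 8400

ΔV_u / ΔV_c ≈ 8400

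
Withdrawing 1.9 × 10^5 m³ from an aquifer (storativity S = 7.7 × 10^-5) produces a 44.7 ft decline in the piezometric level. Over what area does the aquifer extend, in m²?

Δh = 44.7 ft = 13.62 m
A = ΔV / (S × Δh) = 1.9 × 10^5 / (7.7 × 10^-5 × 13.62) = 1.811 × 10^8 m²

A ≈ 1.81 × 10^8 m²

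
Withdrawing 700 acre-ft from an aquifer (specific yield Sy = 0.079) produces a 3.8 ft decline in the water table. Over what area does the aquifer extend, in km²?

Δh = 3.8 ft = 1.158 m
ΔV = 700 acre-ft = 8.634 × 10^5 m³
A = ΔV / (Sy × Δh) = 8.634 × 10^5 / (0.079 × 1.158) = 9.436 × 10^6 m²
A = 9.436 × 10^6 m² = 9.436 km²

A ≈ 9.44 km²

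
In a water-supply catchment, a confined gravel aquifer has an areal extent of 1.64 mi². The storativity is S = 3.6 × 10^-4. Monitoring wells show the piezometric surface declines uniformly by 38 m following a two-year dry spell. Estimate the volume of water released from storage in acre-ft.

A = 1.64 mi² = 4.248 × 10^6 m²
ΔV = S × A × Δh = 3.6 × 10^-4 × 4.248 × 10^6 m² × 38 m = 58110 m³
ΔV = 58110 m³ = 47.11 acre-ft

ΔV ≈ 47.1 acre-ft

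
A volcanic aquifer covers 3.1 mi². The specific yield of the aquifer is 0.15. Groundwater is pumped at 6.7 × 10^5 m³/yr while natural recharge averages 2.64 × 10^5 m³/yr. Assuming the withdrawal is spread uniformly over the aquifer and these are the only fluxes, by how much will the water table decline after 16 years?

Δh ≈ 5.39 m

A = 3.1 mi² = 8.029 × 10^6 m²
Net abstraction = 6.7 × 10^5 − 2.64 × 10^5 = 4.06 × 10^5 m³/yr
Q_net = 4.06 × 10^5 m³/yr = 1112 m³/d
t = 16 years = 5840 d
ΔV = Q × t = 1112 m³/d × 5840 d = 6.496 × 10^6 m³
Δh = ΔV / (Sy × A) = 6.496 × 10^6 / (0.15 × 8.029 × 10^6) = 5.394 m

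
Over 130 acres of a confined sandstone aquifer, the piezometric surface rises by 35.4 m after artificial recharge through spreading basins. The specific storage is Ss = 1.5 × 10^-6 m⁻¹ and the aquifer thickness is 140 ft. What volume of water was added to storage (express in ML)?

ΔV ≈ 1.19 ML

b = 140 ft = 42.67 m
S = Ss × b = 1.5 × 10^-6 m⁻¹ × 42.67 m = 6.401 × 10^-5
A = 130 acres = 5.261 × 10^5 m²
ΔV = S × A × Δh = 6.401 × 10^-5 × 5.261 × 10^5 m² × 35.4 m = 1192 m³
ΔV = 1192 m³ = 1.192 ML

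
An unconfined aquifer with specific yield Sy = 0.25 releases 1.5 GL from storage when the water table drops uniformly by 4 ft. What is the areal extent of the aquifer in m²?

A ≈ 4.92 × 10^6 m²

Δh = 4 ft = 1.219 m
ΔV = 1.5 GL = 1.5 × 10^6 m³
A = ΔV / (Sy × Δh) = 1.5 × 10^6 / (0.25 × 1.219) = 4.921 × 10^6 m²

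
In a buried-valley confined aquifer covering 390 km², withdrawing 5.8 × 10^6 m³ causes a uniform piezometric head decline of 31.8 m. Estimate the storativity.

A = 390 km² = 3.9 × 10^8 m²
S = ΔV / (A × Δh) = 5.8 × 10^6 m³ / (3.9 × 10^8 m² × 31.8 m) = 4.677 × 10^-4

S ≈ 4.7 × 10^-4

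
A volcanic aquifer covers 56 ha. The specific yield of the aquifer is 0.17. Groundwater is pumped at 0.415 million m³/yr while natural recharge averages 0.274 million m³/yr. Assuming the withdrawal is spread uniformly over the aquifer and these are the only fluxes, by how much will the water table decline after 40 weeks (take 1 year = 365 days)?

A = 56 ha = 5.6 × 10^5 m²
Net abstraction = 0.415 − 0.274 = 0.141 million m³/yr
Q_net = 0.141 million m³/yr = 386.3 m³/d
t = 40 weeks = 280 d
ΔV = Q × t = 386.3 m³/d × 280 d = 1.082 × 10^5 m³
Δh = ΔV / (Sy × A) = 1.082 × 10^5 / (0.17 × 5.6 × 10^5) = 1.136 m

Δh ≈ 1.14 m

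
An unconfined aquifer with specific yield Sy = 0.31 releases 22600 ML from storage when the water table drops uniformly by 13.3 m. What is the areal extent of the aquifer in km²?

A ≈ 5.48 km²

ΔV = 22600 ML = 2.26 × 10^7 m³
A = ΔV / (Sy × Δh) = 2.26 × 10^7 / (0.31 × 13.3) = 5.481 × 10^6 m²
A = 5.481 × 10^6 m² = 5.481 km²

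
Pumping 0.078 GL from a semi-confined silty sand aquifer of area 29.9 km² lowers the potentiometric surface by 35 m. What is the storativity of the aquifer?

S ≈ 7.5 × 10^-5

A = 29.9 km² = 2.99 × 10^7 m²
ΔV = 0.078 GL = 78000 m³
S = ΔV / (A × Δh) = 78000 m³ / (2.99 × 10^7 m² × 35 m) = 7.453 × 10^-5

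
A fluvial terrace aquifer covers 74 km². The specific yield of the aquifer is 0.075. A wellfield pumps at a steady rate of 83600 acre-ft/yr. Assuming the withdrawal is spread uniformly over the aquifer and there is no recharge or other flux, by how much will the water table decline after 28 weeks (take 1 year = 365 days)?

Δh ≈ 9.98 m

A = 74 km² = 7.4 × 10^7 m²
Q = 83600 acre-ft/yr = 2.825 × 10^5 m³/d
t = 28 weeks = 196 d
ΔV = Q × t = 2.825 × 10^5 m³/d × 196 d = 5.537 × 10^7 m³
Δh = ΔV / (Sy × A) = 5.537 × 10^7 / (0.075 × 7.4 × 10^7) = 9.977 m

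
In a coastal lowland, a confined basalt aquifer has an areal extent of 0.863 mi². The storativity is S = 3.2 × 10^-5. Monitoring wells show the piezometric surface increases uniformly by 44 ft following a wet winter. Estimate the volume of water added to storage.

ΔV ≈ 959 m³

A = 0.863 mi² = 2.235 × 10^6 m²
Δh = 44 ft = 13.41 m
ΔV = S × A × Δh = 3.2 × 10^-5 × 2.235 × 10^6 m² × 13.41 m = 959.2 m³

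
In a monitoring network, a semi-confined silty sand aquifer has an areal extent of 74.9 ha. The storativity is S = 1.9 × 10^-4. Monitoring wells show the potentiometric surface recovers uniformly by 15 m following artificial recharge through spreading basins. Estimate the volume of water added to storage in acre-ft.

ΔV ≈ 1.73 acre-ft

A = 74.9 ha = 7.49 × 10^5 m²
ΔV = S × A × Δh = 1.9 × 10^-4 × 7.49 × 10^5 m² × 15 m = 2135 m³
ΔV = 2135 m³ = 1.731 acre-ft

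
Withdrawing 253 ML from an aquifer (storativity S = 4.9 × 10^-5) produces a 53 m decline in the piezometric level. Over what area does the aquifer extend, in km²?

A ≈ 97.4 km²

ΔV = 253 ML = 2.53 × 10^5 m³
A = ΔV / (S × Δh) = 2.53 × 10^5 / (4.9 × 10^-5 × 53) = 9.742 × 10^7 m²
A = 9.742 × 10^7 m² = 97.42 km²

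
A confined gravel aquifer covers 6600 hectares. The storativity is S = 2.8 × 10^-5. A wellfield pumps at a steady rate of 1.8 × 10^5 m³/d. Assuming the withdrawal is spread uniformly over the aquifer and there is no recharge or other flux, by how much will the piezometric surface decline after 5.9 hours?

Δh ≈ 23.9 m

A = 6600 hectares = 6.6 × 10^7 m²
t = 5.9 hours = 0.2458 d
ΔV = Q × t = 1.8 × 10^5 m³/d × 0.2458 d = 44250 m³
Δh = ΔV / (S × A) = 44250 / (2.8 × 10^-5 × 6.6 × 10^7) = 23.94 m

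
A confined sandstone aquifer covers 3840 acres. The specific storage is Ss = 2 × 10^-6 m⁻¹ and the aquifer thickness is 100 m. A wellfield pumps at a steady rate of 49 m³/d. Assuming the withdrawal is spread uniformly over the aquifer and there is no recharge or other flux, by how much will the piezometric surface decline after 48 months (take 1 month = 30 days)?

Δh ≈ 22.7 m

S = Ss × b = 2 × 10^-6 m⁻¹ × 100 m = 2 × 10^-4
A = 3840 acres = 1.554 × 10^7 m²
t = 48 months = 1440 d
ΔV = Q × t = 49 m³/d × 1440 d = 70560 m³
Δh = ΔV / (S × A) = 70560 / (2 × 10^-4 × 1.554 × 10^7) = 22.7 m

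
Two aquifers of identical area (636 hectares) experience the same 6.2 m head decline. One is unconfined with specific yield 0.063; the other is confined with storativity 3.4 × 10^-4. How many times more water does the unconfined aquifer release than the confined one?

ΔV_u / ΔV_c ≈ 185

A = 636 hectares = 6.36 × 10^6 m²
Unconfined: ΔV_u = Sy × A × Δh = 0.063 × 6.36 × 10^6 × 6.2 = 2.484 × 10^6 m³
Confined: ΔV_c = S × A × Δh = 3.4 × 10^-4 × 6.36 × 10^6 × 6.2 = 13410 m³
Ratio = ΔV_u / ΔV_c = Sy / S = 0.063 / 3.4 × 10^-4 = 185.3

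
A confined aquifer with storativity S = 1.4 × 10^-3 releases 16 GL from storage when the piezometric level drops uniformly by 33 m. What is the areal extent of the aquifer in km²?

ΔV = 16 GL = 1.6 × 10^7 m³
A = ΔV / (S × Δh) = 1.6 × 10^7 / (0.0014 × 33) = 3.463 × 10^8 m²
A = 3.463 × 10^8 m² = 346.3 km²

A ≈ 346 km²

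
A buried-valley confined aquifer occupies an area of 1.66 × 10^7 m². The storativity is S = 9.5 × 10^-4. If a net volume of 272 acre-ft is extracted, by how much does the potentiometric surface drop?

Δh ≈ 21.3 m

ΔV = 272 acre-ft = 3.355 × 10^5 m³
Δh = ΔV / (S × A) = 3.355 × 10^5 m³ / (9.5 × 10^-4 × 1.66 × 10^7 m²) = 21.28 m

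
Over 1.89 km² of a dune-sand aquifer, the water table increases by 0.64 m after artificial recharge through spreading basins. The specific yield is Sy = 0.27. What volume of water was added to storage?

A = 1.89 km² = 1.89 × 10^6 m²
ΔV = Sy × A × Δh = 0.27 × 1.89 × 10^6 m² × 0.64 m = 3.266 × 10^5 m³

ΔV ≈ 3.27 × 10^5 m³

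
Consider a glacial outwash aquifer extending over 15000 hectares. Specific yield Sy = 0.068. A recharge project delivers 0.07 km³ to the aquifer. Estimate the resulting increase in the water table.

Δh ≈ 6.86 m

A = 15000 hectares = 1.5 × 10^8 m²
ΔV = 0.07 km³ = 7 × 10^7 m³
Δh = ΔV / (Sy × A) = 7 × 10^7 m³ / (0.068 × 1.5 × 10^8 m²) = 6.863 m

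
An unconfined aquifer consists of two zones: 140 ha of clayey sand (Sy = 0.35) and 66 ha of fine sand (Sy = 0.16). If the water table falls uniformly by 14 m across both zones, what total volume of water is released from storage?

ΔV ≈ 8.34 × 10^6 m³

A₁ = 140 ha = 1.4 × 10^6 m²; A₂ = 66 ha = 6.6 × 10^5 m²
ΔV₁ = 0.35 × 1.4 × 10^6 × 14 = 6.86 × 10^6 m³
ΔV₂ = 0.16 × 6.6 × 10^5 × 14 = 1.478 × 10^6 m³
ΔV = ΔV₁ + ΔV₂ = 8.338 × 10^6 m³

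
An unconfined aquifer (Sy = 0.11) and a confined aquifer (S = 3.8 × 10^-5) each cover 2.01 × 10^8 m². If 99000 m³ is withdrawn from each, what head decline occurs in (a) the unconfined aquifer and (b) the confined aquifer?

Unconfined: Δh_u = ΔV/(Sy·A) = 99000/(0.11 × 2.01 × 10^8) = 0.004478 m
Confined: Δh_c = ΔV/(S·A) = 99000/(3.8 × 10^-5 × 2.01 × 10^8) = 12.96 m

Δh_u ≈ 0.00448 m; Δh_c ≈ 13 m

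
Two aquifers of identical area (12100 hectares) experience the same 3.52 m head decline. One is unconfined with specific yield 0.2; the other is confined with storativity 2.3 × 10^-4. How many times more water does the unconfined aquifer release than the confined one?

A = 12100 hectares = 1.21 × 10^8 m²
Unconfined: ΔV_u = Sy × A × Δh = 0.2 × 1.21 × 10^8 × 3.52 = 8.518 × 10^7 m³
Confined: ΔV_c = S × A × Δh = 2.3 × 10^-4 × 1.21 × 10^8 × 3.52 = 97960 m³
Ratio = ΔV_u / ΔV_c = Sy / S = 0.2 / 2.3 × 10^-4 = 869.6

ΔV_u / ΔV_c ≈ 870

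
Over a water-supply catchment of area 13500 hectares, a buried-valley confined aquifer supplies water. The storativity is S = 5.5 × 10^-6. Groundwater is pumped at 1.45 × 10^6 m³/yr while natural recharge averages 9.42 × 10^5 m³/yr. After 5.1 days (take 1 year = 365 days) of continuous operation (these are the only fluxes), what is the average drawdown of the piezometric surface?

A = 13500 hectares = 1.35 × 10^8 m²
Net abstraction = 1.45 × 10^6 − 9.42 × 10^5 = 5.08 × 10^5 m³/yr
Q_net = 5.08 × 10^5 m³/yr = 1392 m³/d
ΔV = Q × t = 1392 m³/d × 5.1 d = 7098 m³
Δh = ΔV / (S × A) = 7098 / (5.5 × 10^-6 × 1.35 × 10^8) = 9.56 m

Δh ≈ 9.56 m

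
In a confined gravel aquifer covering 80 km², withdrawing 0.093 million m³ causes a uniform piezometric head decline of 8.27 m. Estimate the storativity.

S ≈ 1.4 × 10^-4

A = 80 km² = 8 × 10^7 m²
ΔV = 0.093 million m³ = 93000 m³
S = ΔV / (A × Δh) = 93000 m³ / (8 × 10^7 m² × 8.27 m) = 1.406 × 10^-4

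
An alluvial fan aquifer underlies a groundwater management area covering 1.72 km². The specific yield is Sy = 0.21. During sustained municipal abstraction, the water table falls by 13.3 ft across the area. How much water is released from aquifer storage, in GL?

ΔV ≈ 1.46 GL

A = 1.72 km² = 1.72 × 10^6 m²
Δh = 13.3 ft = 4.054 m
ΔV = Sy × A × Δh = 0.21 × 1.72 × 10^6 m² × 4.054 m = 1.464 × 10^6 m³
ΔV = 1.464 × 10^6 m³ = 1.464 GL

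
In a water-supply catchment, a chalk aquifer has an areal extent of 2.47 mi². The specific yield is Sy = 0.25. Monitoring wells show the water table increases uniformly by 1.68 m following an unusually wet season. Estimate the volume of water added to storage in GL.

A = 2.47 mi² = 6.397 × 10^6 m²
ΔV = Sy × A × Δh = 0.25 × 6.397 × 10^6 m² × 1.68 m = 2.687 × 10^6 m³
ΔV = 2.687 × 10^6 m³ = 2.687 GL

ΔV ≈ 2.69 GL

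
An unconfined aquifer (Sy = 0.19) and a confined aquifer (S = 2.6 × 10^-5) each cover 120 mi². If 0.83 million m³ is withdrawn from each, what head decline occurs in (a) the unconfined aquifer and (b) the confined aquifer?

A = 120 mi² = 3.108 × 10^8 m²
ΔV = 0.83 million m³ = 8.3 × 10^5 m³
Unconfined: Δh_u = ΔV/(Sy·A) = 8.3 × 10^5/(0.19 × 3.108 × 10^8) = 0.01406 m
Confined: Δh_c = ΔV/(S·A) = 8.3 × 10^5/(2.6 × 10^-5 × 3.108 × 10^8) = 102.7 m

Δh_u ≈ 0.0141 m; Δh_c ≈ 103 m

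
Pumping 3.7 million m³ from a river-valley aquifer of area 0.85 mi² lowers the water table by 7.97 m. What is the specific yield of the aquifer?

Sy ≈ 0.21

A = 0.85 mi² = 2.201 × 10^6 m²
ΔV = 3.7 million m³ = 3.7 × 10^6 m³
Sy = ΔV / (A × Δh) = 3.7 × 10^6 m³ / (2.201 × 10^6 m² × 7.97 m) = 0.2109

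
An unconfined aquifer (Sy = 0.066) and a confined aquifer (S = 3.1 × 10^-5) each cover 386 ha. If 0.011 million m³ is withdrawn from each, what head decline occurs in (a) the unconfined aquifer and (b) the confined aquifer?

A = 386 ha = 3.86 × 10^6 m²
ΔV = 0.011 million m³ = 11000 m³
Unconfined: Δh_u = ΔV/(Sy·A) = 11000/(0.066 × 3.86 × 10^6) = 0.04318 m
Confined: Δh_c = ΔV/(S·A) = 11000/(3.1 × 10^-5 × 3.86 × 10^6) = 91.93 m

Δh_u ≈ 0.0432 m; Δh_c ≈ 91.9 m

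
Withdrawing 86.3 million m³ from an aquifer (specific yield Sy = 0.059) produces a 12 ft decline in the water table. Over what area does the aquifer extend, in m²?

A ≈ 4 × 10^8 m²

Δh = 12 ft = 3.658 m
ΔV = 86.3 million m³ = 8.63 × 10^7 m³
A = ΔV / (Sy × Δh) = 8.63 × 10^7 / (0.059 × 3.658) = 3.999 × 10^8 m²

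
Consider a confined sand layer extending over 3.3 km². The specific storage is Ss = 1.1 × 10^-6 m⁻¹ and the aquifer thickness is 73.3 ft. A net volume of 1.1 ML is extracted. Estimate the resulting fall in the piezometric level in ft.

b = 73.3 ft = 22.34 m
S = Ss × b = 1.1 × 10^-6 m⁻¹ × 22.34 m = 2.458 × 10^-5
A = 3.3 km² = 3.3 × 10^6 m²
ΔV = 1.1 ML = 1100 m³
Δh = ΔV / (S × A) = 1100 m³ / (2.458 × 10^-5 × 3.3 × 10^6 m²) = 13.56 m
Δh = 13.56 m = 44.5 ft

Δh ≈ 44.5 ft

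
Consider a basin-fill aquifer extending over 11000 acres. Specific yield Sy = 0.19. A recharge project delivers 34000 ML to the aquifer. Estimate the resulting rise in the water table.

A = 11000 acres = 4.452 × 10^7 m²
ΔV = 34000 ML = 3.4 × 10^7 m³
Δh = ΔV / (Sy × A) = 3.4 × 10^7 m³ / (0.19 × 4.452 × 10^7 m²) = 4.02 m

Δh ≈ 4.02 m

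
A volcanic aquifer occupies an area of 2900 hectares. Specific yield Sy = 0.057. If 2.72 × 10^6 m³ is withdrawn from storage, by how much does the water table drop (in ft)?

Δh ≈ 5.4 ft

A = 2900 hectares = 2.9 × 10^7 m²
Δh = ΔV / (Sy × A) = 2.72 × 10^6 m³ / (0.057 × 2.9 × 10^7 m²) = 1.645 m
Δh = 1.645 m = 5.399 ft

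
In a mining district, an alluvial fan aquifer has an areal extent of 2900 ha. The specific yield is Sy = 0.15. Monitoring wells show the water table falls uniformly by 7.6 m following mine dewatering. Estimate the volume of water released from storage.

ΔV ≈ 3.31 × 10^7 m³

A = 2900 ha = 2.9 × 10^7 m²
ΔV = Sy × A × Δh = 0.15 × 2.9 × 10^7 m² × 7.6 m = 3.306 × 10^7 m³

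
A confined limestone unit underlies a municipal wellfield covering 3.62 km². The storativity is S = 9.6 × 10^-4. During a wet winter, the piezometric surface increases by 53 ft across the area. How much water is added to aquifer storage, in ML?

ΔV ≈ 56.1 ML

A = 3.62 km² = 3.62 × 10^6 m²
Δh = 53 ft = 16.15 m
ΔV = S × A × Δh = 9.6 × 10^-4 × 3.62 × 10^6 m² × 16.15 m = 56140 m³
ΔV = 56140 m³ = 56.14 ML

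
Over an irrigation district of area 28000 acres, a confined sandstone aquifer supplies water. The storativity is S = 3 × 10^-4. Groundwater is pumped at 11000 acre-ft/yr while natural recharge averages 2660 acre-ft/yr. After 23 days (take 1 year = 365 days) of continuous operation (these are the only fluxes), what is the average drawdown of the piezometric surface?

Δh ≈ 19.1 m

A = 28000 acres = 1.133 × 10^8 m²
Net abstraction = 11000 − 2660 = 8340 acre-ft/yr
Q_net = 8340 acre-ft/yr = 28180 m³/d
ΔV = Q × t = 28180 m³/d × 23 d = 6.482 × 10^5 m³
Δh = ΔV / (S × A) = 6.482 × 10^5 / (3 × 10^-4 × 1.133 × 10^8) = 19.07 m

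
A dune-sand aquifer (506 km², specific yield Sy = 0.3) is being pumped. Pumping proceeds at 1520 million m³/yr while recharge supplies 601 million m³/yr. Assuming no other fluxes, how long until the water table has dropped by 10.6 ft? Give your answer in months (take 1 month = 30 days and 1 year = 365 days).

t ≈ 6.49 months

A = 506 km² = 5.06 × 10^8 m²
Δh = 10.6 ft = 3.231 m
ΔV = Sy × A × Δh = 0.3 × 5.06 × 10^8 × 3.231 = 4.904 × 10^8 m³
Net withdrawal = 1520 − 601 = 919 million m³/yr = 2.518 × 10^6 m³/d
t = ΔV / Q = 4.904 × 10^8 m³ / 2.518 × 10^6 m³/d = 194.8 d
t = 194.8 d ≈ 6.493 months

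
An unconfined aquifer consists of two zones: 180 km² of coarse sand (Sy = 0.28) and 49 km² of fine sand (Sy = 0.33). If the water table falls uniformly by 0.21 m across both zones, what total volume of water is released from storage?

ΔV ≈ 1.4 × 10^7 m³

A₁ = 180 km² = 1.8 × 10^8 m²; A₂ = 49 km² = 4.9 × 10^7 m²
ΔV₁ = 0.28 × 1.8 × 10^8 × 0.21 = 1.058 × 10^7 m³
ΔV₂ = 0.33 × 4.9 × 10^7 × 0.21 = 3.396 × 10^6 m³
ΔV = ΔV₁ + ΔV₂ = 1.398 × 10^7 m³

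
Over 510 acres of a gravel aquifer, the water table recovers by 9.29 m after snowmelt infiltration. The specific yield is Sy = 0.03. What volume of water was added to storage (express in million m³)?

ΔV ≈ 0.575 million m³

A = 510 acres = 2.064 × 10^6 m²
ΔV = Sy × A × Δh = 0.03 × 2.064 × 10^6 m² × 9.29 m = 5.752 × 10^5 m³
ΔV = 5.752 × 10^5 m³ = 0.5752 million m³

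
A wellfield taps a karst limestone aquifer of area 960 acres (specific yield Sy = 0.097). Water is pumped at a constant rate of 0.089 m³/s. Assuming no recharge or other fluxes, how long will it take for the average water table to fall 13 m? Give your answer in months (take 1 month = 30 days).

t ≈ 21.2 months

A = 960 acres = 3.885 × 10^6 m²
ΔV = Sy × A × Δh = 0.097 × 3.885 × 10^6 × 13 = 4.899 × 10^6 m³
Q = 0.089 m³/s = 7690 m³/d
t = ΔV / Q = 4.899 × 10^6 m³ / 7690 m³/d = 637.1 d
t = 637.1 d ≈ 21.24 months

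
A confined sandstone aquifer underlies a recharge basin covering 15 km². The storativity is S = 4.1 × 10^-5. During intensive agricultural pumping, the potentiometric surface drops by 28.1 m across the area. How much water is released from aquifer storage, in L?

A = 15 km² = 1.5 × 10^7 m²
ΔV = S × A × Δh = 4.1 × 10^-5 × 1.5 × 10^7 m² × 28.1 m = 17280 m³
ΔV = 17280 m³ = 1.728 × 10^7 L

ΔV ≈ 1.73 × 10^7 L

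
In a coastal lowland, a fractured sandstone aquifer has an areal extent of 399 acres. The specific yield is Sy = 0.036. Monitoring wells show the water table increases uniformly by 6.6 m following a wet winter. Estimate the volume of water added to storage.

A = 399 acres = 1.615 × 10^6 m²
ΔV = Sy × A × Δh = 0.036 × 1.615 × 10^6 m² × 6.6 m = 3.837 × 10^5 m³

ΔV ≈ 3.84 × 10^5 m³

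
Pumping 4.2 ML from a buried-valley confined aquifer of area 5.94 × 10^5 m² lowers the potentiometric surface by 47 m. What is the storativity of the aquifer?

S ≈ 1.5 × 10^-4

ΔV = 4.2 ML = 4200 m³
S = ΔV / (A × Δh) = 4200 m³ / (5.94 × 10^5 m² × 47 m) = 1.504 × 10^-4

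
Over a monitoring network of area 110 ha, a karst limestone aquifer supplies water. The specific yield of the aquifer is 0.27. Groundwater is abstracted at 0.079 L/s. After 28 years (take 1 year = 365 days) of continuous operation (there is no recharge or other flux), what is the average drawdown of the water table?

Δh ≈ 0.235 m

A = 110 ha = 1.1 × 10^6 m²
Q = 0.079 L/s = 6.826 m³/d
t = 28 years = 10220 d
ΔV = Q × t = 6.826 m³/d × 10220 d = 69760 m³
Δh = ΔV / (Sy × A) = 69760 / (0.27 × 1.1 × 10^6) = 0.2349 m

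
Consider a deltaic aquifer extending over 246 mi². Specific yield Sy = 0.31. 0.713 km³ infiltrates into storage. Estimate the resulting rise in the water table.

A = 246 mi² = 6.371 × 10^8 m²
ΔV = 0.713 km³ = 7.13 × 10^8 m³
Δh = ΔV / (Sy × A) = 7.13 × 10^8 m³ / (0.31 × 6.371 × 10^8 m²) = 3.61 m

Δh ≈ 3.61 m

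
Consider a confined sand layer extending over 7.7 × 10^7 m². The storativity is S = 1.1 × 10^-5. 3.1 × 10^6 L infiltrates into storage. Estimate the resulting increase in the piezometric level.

Δh ≈ 3.66 m

ΔV = 3.1 × 10^6 L = 3100 m³
Δh = ΔV / (S × A) = 3100 m³ / (1.1 × 10^-5 × 7.7 × 10^7 m²) = 3.66 m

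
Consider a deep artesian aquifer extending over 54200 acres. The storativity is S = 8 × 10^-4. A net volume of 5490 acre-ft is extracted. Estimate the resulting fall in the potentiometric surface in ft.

A = 54200 acres = 2.193 × 10^8 m²
ΔV = 5490 acre-ft = 6.772 × 10^6 m³
Δh = ΔV / (S × A) = 6.772 × 10^6 m³ / (8 × 10^-4 × 2.193 × 10^8 m²) = 38.59 m
Δh = 38.59 m = 126.6 ft

Δh ≈ 127 ft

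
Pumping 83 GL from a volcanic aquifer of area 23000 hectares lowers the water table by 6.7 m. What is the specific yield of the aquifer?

A = 23000 hectares = 2.3 × 10^8 m²
ΔV = 83 GL = 8.3 × 10^7 m³
Sy = ΔV / (A × Δh) = 8.3 × 10^7 m³ / (2.3 × 10^8 m² × 6.7 m) = 0.05386

Sy ≈ 0.054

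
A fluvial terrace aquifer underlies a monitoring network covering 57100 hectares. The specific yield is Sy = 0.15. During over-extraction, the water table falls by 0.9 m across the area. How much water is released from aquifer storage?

ΔV ≈ 7.71 × 10^7 m³

A = 57100 hectares = 5.71 × 10^8 m²
ΔV = Sy × A × Δh = 0.15 × 5.71 × 10^8 m² × 0.9 m = 7.708 × 10^7 m³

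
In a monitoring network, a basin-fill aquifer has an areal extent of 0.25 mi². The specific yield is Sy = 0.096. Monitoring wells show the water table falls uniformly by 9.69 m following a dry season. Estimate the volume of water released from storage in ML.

A = 0.25 mi² = 6.475 × 10^5 m²
ΔV = Sy × A × Δh = 0.096 × 6.475 × 10^5 m² × 9.69 m = 6.023 × 10^5 m³
ΔV = 6.023 × 10^5 m³ = 602.3 ML

ΔV ≈ 602 ML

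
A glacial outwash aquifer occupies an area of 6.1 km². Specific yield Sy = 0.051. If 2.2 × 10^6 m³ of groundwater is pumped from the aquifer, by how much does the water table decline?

Δh ≈ 7.07 m

A = 6.1 km² = 6.1 × 10^6 m²
Δh = ΔV / (Sy × A) = 2.2 × 10^6 m³ / (0.051 × 6.1 × 10^6 m²) = 7.072 m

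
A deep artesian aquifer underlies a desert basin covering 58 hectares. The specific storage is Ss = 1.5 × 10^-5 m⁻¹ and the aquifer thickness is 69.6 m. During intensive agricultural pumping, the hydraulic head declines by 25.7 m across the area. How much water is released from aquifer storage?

ΔV ≈ 15600 m³

S = Ss × b = 1.5 × 10^-5 m⁻¹ × 69.6 m = 1.044 × 10^-3
A = 58 hectares = 5.8 × 10^5 m²
ΔV = S × A × Δh = 0.001044 × 5.8 × 10^5 m² × 25.7 m = 15560 m³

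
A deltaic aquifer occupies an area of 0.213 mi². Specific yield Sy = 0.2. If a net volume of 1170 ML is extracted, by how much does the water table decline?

A = 0.213 mi² = 5.517 × 10^5 m²
ΔV = 1170 ML = 1.17 × 10^6 m³
Δh = ΔV / (Sy × A) = 1.17 × 10^6 m³ / (0.2 × 5.517 × 10^5 m²) = 10.6 m

Δh ≈ 10.6 m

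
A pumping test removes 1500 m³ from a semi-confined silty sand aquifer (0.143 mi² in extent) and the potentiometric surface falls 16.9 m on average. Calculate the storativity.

A = 0.143 mi² = 3.704 × 10^5 m²
S = ΔV / (A × Δh) = 1500 m³ / (3.704 × 10^5 m² × 16.9 m) = 2.396 × 10^-4

S ≈ 2.4 × 10^-4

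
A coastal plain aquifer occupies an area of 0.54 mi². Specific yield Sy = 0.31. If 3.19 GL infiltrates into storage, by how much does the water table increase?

A = 0.54 mi² = 1.399 × 10^6 m²
ΔV = 3.19 GL = 3.19 × 10^6 m³
Δh = ΔV / (Sy × A) = 3.19 × 10^6 m³ / (0.31 × 1.399 × 10^6 m²) = 7.358 m

Δh ≈ 7.36 m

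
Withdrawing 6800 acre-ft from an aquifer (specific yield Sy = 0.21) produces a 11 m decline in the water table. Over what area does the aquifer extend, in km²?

ΔV = 6800 acre-ft = 8.388 × 10^6 m³
A = ΔV / (Sy × Δh) = 8.388 × 10^6 / (0.21 × 11) = 3.631 × 10^6 m²
A = 3.631 × 10^6 m² = 3.631 km²

A ≈ 3.63 km²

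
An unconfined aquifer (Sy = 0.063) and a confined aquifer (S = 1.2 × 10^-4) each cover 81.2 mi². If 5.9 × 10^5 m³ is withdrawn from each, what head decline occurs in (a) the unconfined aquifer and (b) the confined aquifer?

A = 81.2 mi² = 2.103 × 10^8 m²
Unconfined: Δh_u = ΔV/(Sy·A) = 5.9 × 10^5/(0.063 × 2.103 × 10^8) = 0.04453 m
Confined: Δh_c = ΔV/(S·A) = 5.9 × 10^5/(1.2 × 10^-4 × 2.103 × 10^8) = 23.38 m

Δh_u ≈ 0.0445 m; Δh_c ≈ 23.4 m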